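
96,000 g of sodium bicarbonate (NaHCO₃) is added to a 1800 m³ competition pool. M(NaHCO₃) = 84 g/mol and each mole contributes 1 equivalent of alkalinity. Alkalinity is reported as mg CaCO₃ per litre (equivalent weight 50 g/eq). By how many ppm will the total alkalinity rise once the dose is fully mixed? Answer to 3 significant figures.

31.7 ppm

Volume: 1800 m³ = 1,800,000 L.
Moles of NaHCO₃: 96,000 g ÷ 84 g/mol = 1143 mol → 1143 eq of alkalinity.
As CaCO₃: 1143 eq × 50 g/eq = 57,140 g.
Rise: 57,140 g / 1,800,000 L × 1000 = 31.75 mg/L.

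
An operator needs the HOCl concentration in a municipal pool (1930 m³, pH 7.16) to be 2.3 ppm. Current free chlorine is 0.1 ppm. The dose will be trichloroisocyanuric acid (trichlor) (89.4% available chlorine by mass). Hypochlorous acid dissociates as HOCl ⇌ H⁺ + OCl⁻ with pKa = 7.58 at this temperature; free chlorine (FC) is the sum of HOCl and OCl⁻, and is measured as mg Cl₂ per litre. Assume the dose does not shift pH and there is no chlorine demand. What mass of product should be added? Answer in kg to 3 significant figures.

6.64 kg

Volume: 1930 m³ = 1,930,000 L.
[OCl⁻]/[HOCl] = 10^(pH − pKa) = 10^(7.16 − 7.58) = 0.3802; fraction as HOCl = 1/(1 + 0.3802) = 0.7245.
Free chlorine required for 2.3 ppm HOCl: 2.3 / 0.7245 = 3.174 ppm.
FC to add: 3.174 − 0.1 = 3.074 mg/L as Cl₂.
Cl₂ equivalent: 3.074 mg/L × 1,930,000 L = 5934 g.
Product at 89.4% available Cl: 5934 / 0.894 = 6637 g.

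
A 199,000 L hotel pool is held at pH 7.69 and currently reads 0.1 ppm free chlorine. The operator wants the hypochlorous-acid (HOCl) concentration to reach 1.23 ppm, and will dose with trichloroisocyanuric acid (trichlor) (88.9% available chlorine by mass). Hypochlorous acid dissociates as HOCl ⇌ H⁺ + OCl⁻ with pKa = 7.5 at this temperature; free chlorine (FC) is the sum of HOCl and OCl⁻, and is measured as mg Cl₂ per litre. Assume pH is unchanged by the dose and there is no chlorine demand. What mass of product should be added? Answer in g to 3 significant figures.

[OCl⁻]/[HOCl] = 10^(pH − pKa) = 10^(7.69 − 7.5) = 1.549; fraction as HOCl = 1/(1 + 1.549) = 0.3923.
Free chlorine required for 1.23 ppm HOCl: 1.23 / 0.3923 = 3.135 ppm.
FC to add: 3.135 − 0.1 = 3.035 mg/L as Cl₂.
Cl₂ equivalent: 3.035 mg/L × 199,000 L = 604 g.
Product at 88.9% available Cl: 604 / 0.889 = 679.4 g.

679 g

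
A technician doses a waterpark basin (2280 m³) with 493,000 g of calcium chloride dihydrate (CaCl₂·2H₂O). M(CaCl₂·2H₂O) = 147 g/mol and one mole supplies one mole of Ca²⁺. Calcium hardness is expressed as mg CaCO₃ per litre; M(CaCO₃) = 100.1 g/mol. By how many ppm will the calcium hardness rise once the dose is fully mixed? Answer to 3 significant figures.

Volume: 2280 m³ = 2,280,000 L.
Moles of Ca²⁺: 493,000 g ÷ 147 g/mol = 3354 mol.
As CaCO₃: 3354 mol × 100.1 g/mol = 335,700 g.
Rise: 335,700 g / 2,280,000 L × 1000 = 147.2 mg/L.

147 ppm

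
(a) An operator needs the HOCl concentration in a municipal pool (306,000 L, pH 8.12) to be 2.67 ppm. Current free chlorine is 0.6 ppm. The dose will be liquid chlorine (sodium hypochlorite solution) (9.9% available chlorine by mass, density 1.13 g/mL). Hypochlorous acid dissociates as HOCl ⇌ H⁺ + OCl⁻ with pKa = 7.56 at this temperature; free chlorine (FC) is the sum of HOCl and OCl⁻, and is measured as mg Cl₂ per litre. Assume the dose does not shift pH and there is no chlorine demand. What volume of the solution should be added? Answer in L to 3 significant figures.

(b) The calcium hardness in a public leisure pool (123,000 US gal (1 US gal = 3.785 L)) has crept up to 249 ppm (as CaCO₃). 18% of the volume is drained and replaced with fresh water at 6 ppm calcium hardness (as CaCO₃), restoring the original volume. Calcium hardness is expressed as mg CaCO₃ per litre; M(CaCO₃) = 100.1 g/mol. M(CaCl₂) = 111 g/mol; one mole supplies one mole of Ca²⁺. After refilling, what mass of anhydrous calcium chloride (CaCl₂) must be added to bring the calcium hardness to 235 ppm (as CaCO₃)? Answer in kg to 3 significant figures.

(a) [OCl⁻]/[HOCl] = 10^(pH − pKa) = 10^(8.12 − 7.56) = 3.631; fraction as HOCl = 1/(1 + 3.631) = 0.2159.
(a) Free chlorine required for 2.67 ppm HOCl: 2.67 / 0.2159 = 12.36 ppm.
(a) FC to add: 12.36 − 0.6 = 11.76 mg/L as Cl₂.
(a) Cl₂ equivalent: 11.76 mg/L × 306,000 L = 3600 g.
(a) Product at 9.9% available Cl: 3600 / 0.099 = 36,360 g.
(a) Volume: 36,360 g ÷ 1.13 g/mL = 32,180 mL.

(b) Volume: 123,000 US gal × 3.785 L/gal = 465,555 L.
(b) After draining 18% and refilling: 249 × 0.82 + 6 × 0.18 = 205.26 ppm.
(b) Deficit to target: 235 − 205.26 = 29.74 mg/L.
(b) As CaCO₃: 29.74 mg/L × 465,555 L = 13,850 g; ÷ 100.1 = 138.3 mol Ca²⁺.
(b) Mass: 138.3 × 111 = 15,350 g.

(a) 32.2 L; (b) 15.4 kg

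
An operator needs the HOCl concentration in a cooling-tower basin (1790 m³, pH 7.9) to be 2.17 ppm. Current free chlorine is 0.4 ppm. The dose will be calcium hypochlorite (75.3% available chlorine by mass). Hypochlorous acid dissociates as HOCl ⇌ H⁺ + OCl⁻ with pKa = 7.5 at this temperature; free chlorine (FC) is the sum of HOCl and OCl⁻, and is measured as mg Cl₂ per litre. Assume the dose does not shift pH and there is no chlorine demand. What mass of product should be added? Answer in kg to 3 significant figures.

Volume: 1790 m³ = 1,790,000 L.
[OCl⁻]/[HOCl] = 10^(pH − pKa) = 10^(7.9 − 7.5) = 2.512; fraction as HOCl = 1/(1 + 2.512) = 0.2847.
Free chlorine required for 2.17 ppm HOCl: 2.17 / 0.2847 = 7.621 ppm.
FC to add: 7.621 − 0.4 = 7.221 mg/L as Cl₂.
Cl₂ equivalent: 7.221 mg/L × 1,790,000 L = 12,930 g.
Product at 75.3% available Cl: 12,930 / 0.753 = 17,160 g.

17.2 kg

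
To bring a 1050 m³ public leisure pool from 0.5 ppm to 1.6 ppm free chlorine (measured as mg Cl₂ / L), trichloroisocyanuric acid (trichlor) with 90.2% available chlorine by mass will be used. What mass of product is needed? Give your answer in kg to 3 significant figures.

1.28 kg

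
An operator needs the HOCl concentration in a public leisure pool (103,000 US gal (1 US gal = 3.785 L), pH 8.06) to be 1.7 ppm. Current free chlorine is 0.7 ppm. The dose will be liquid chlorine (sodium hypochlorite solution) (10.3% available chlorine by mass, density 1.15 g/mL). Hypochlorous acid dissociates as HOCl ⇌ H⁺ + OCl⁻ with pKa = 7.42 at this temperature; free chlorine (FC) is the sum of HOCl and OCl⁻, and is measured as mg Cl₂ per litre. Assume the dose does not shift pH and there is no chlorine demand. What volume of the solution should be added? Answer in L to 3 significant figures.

27.7 L

Volume: 103,000 US gal × 3.785 L/gal = 389,855 L.
[OCl⁻]/[HOCl] = 10^(pH − pKa) = 10^(8.06 − 7.42) = 4.365; fraction as HOCl = 1/(1 + 4.365) = 0.1864.
Free chlorine required for 1.7 ppm HOCl: 1.7 / 0.1864 = 9.121 ppm.
FC to add: 9.121 − 0.7 = 8.421 mg/L as Cl₂.
Cl₂ equivalent: 8.421 mg/L × 389,855 L = 3283 g.
Product at 10.3% available Cl: 3283 / 0.103 = 31,870 g.
Volume: 31,870 g ÷ 1.15 g/mL = 27,720 mL.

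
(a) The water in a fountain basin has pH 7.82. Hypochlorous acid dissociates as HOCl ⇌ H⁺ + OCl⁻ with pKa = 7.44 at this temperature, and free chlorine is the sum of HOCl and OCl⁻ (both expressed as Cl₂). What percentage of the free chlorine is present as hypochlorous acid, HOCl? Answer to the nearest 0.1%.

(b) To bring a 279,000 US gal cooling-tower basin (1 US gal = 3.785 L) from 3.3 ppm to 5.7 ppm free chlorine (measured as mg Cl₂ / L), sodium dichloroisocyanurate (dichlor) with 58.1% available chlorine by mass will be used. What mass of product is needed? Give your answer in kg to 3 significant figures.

(a) [OCl⁻]/[HOCl] = 10^(pH − pKa) = 10^(7.82 − 7.44) = 10^0.38 = 2.399.
(a) Fraction as HOCl = 1 / (1 + 2.399) = 0.2942.

(b) Volume: 279,000 US gal × 3.785 L/gal = 1,056,015 L.
(b) Chlorine deficit: 5.7 − 3.3 = 2.4 ppm = 2.4 mg/L as Cl₂.
(b) Cl₂ equivalent needed: 2.4 mg/L × 1,056,015 L = 2,534,000 mg = 2534 g.
(b) Product at 58.1% available chlorine: 2534 / 0.581 = 4362 g.

(a) 29.4%; (b) 4.36 kg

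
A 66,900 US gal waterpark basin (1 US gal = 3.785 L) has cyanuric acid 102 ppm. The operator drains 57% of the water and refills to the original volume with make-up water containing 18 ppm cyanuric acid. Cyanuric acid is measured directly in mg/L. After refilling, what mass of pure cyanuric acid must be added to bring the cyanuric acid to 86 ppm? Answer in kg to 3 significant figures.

Volume: 66,900 US gal × 3.785 L/gal = 253,216 L.
After draining 57% and refilling: 102 × 0.43 + 18 × 0.57 = 54.12 ppm.
Deficit to target: 86 − 54.12 = 31.88 mg/L.
Mass: 31.88 mg/L × 253,216 L = 8073 g cyanuric acid.

8.07 kg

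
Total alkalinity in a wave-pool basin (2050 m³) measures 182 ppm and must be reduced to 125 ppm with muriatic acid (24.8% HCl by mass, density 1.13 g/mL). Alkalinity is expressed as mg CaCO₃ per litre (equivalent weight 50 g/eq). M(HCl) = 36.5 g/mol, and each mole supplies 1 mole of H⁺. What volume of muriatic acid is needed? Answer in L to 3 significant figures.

Volume: 2050 m³ = 2,050,000 L.
Alkalinity to neutralize: (182 − 125) = 57 mg/L as CaCO₃ × 2,050,000 L = 116,800 g as CaCO₃.
Equivalents of H⁺ required: 116,800 ÷ 50 g/eq = 2337 eq = 2337 mol HCl.
Mass of HCl: 2337 × 36.5 = 85,300 g.
Mass of 24.8% solution: 85,300 / 0.248 = 344,000 g.
Volume: 344,000 g ÷ 1.13 g/mL = 304,400 mL.

304 L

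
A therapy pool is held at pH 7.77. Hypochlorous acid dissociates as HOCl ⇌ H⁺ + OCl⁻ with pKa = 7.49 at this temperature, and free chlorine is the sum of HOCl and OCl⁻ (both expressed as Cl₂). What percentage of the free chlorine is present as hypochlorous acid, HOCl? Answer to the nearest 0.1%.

34.4%

[OCl⁻]/[HOCl] = 10^(pH − pKa) = 10^(7.77 − 7.49) = 10^0.28 = 1.905.
Fraction as HOCl = 1 / (1 + 1.905) = 0.3442.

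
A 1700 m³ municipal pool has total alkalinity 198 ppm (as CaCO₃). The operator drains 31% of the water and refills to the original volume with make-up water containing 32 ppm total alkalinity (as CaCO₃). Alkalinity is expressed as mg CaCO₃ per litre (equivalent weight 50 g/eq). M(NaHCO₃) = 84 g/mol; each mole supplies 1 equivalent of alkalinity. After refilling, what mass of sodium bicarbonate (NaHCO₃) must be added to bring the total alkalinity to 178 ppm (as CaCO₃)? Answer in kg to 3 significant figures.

Volume: 1700 m³ = 1,700,000 L.
After draining 31% and refilling: 198 × 0.69 + 32 × 0.31 = 146.54 ppm.
Deficit to target: 178 − 146.54 = 31.46 mg/L.
As CaCO₃: 31.46 mg/L × 1,700,000 L = 53,480 g; ÷ 50 g/eq ÷ 1 = 1070 mol NaHCO₃.
Mass: 1070 × 84 = 89,850 g.

89.8 kg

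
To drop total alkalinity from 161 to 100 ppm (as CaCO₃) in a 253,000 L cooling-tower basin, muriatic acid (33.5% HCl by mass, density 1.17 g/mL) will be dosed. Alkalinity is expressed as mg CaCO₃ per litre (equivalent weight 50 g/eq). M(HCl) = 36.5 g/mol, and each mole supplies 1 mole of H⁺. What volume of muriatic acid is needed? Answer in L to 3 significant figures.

Alkalinity to neutralize: (161 − 100) = 61 mg/L as CaCO₃ × 253,000 L = 15,430 g as CaCO₃.
Equivalents of H⁺ required: 15,430 ÷ 50 g/eq = 308.7 eq = 308.7 mol HCl.
Mass of HCl: 308.7 × 36.5 = 11,270 g.
Mass of 33.5% solution: 11,270 / 0.335 = 33,630 g.
Volume: 33,630 g ÷ 1.17 g/mL = 28,740 mL.

28.7 L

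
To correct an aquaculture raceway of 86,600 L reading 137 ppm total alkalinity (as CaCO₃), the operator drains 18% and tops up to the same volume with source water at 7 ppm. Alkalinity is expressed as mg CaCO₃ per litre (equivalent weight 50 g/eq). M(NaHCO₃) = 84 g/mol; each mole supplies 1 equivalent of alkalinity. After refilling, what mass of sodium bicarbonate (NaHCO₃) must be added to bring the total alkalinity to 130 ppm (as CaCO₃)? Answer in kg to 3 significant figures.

After draining 18% and refilling: 137 × 0.82 + 7 × 0.18 = 113.6 ppm.
Deficit to target: 130 − 113.6 = 16.4 mg/L.
As CaCO₃: 16.4 mg/L × 86,600 L = 1420 g; ÷ 50 g/eq ÷ 1 = 28.4 mol NaHCO₃.
Mass: 28.4 × 84 = 2386 g.

2.39 kg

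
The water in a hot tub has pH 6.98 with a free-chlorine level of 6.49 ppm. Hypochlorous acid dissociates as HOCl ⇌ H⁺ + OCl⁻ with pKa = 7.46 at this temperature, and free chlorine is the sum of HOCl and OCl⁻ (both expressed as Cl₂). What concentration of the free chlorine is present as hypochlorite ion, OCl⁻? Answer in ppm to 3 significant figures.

[OCl⁻]/[HOCl] = 10^(pH − pKa) = 10^(6.98 − 7.46) = 10^-0.48 = 0.3311.
Fraction as HOCl = 1 / (1 + 0.3311) = 0.7512.
OCl⁻ = (1 − 0.7512) × 6.49 ppm = 1.614 ppm.

1.61 ppm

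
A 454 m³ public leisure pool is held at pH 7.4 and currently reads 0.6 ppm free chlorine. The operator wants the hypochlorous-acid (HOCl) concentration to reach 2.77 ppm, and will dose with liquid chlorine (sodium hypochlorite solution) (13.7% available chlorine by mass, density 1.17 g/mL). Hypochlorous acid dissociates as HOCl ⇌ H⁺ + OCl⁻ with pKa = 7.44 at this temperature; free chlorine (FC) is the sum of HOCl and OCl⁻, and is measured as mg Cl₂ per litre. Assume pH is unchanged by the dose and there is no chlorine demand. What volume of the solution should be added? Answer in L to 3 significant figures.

13.3 L

Volume: 454 m³ = 454,000 L.
[OCl⁻]/[HOCl] = 10^(pH − pKa) = 10^(7.4 − 7.44) = 0.912; fraction as HOCl = 1/(1 + 0.912) = 0.523.
Free chlorine required for 2.77 ppm HOCl: 2.77 / 0.523 = 5.296 ppm.
FC to add: 5.296 − 0.6 = 4.696 mg/L as Cl₂.
Cl₂ equivalent: 4.696 mg/L × 454,000 L = 2132 g.
Product at 13.7% available Cl: 2132 / 0.137 = 15,560 g.
Volume: 15,560 g ÷ 1.17 g/mL = 13,300 mL.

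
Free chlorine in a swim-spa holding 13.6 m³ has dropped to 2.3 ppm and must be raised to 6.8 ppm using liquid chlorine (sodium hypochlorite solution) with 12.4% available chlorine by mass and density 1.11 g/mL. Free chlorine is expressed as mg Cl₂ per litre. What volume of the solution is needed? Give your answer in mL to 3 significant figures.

Volume: 13.6 m³ = 13,600 L.
Chlorine deficit: 6.8 − 2.3 = 4.5 ppm = 4.5 mg/L as Cl₂.
Cl₂ equivalent needed: 4.5 mg/L × 13,600 L = 61,200 mg = 61.2 g.
Product at 12.4% available chlorine: 61.2 / 0.124 = 493.5 g.
Volume at density 1.11 g/mL: 493.5 g ÷ 1.11 g/mL = 444.6 mL.

445 mL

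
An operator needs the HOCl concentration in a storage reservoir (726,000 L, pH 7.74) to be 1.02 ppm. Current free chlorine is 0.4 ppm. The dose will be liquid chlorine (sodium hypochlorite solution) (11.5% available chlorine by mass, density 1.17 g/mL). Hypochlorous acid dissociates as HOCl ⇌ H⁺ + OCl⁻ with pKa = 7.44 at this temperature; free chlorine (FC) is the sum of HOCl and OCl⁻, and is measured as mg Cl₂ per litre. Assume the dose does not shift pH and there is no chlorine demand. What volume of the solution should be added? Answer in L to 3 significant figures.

14.3 L

[OCl⁻]/[HOCl] = 10^(pH − pKa) = 10^(7.74 − 7.44) = 1.995; fraction as HOCl = 1/(1 + 1.995) = 0.3339.
Free chlorine required for 1.02 ppm HOCl: 1.02 / 0.3339 = 3.055 ppm.
FC to add: 3.055 − 0.4 = 2.655 mg/L as Cl₂.
Cl₂ equivalent: 2.655 mg/L × 726,000 L = 1928 g.
Product at 11.5% available Cl: 1928 / 0.115 = 16,760 g.
Volume: 16,760 g ÷ 1.17 g/mL = 14,330 mL.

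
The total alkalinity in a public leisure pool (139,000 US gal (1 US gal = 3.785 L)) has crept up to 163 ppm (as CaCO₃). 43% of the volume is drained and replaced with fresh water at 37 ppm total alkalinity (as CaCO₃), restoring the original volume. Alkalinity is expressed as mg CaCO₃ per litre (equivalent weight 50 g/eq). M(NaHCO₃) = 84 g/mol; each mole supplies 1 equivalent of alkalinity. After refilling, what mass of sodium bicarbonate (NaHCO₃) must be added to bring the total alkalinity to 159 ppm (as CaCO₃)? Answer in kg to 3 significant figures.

44.4 kg

Volume: 139,000 US gal × 3.785 L/gal = 526,115 L.
After draining 43% and refilling: 163 × 0.57 + 37 × 0.43 = 108.82 ppm.
Deficit to target: 159 − 108.82 = 50.18 mg/L.
As CaCO₃: 50.18 mg/L × 526,115 L = 26,400 g; ÷ 50 g/eq ÷ 1 = 528 mol NaHCO₃.
Mass: 528 × 84 = 44,350 g.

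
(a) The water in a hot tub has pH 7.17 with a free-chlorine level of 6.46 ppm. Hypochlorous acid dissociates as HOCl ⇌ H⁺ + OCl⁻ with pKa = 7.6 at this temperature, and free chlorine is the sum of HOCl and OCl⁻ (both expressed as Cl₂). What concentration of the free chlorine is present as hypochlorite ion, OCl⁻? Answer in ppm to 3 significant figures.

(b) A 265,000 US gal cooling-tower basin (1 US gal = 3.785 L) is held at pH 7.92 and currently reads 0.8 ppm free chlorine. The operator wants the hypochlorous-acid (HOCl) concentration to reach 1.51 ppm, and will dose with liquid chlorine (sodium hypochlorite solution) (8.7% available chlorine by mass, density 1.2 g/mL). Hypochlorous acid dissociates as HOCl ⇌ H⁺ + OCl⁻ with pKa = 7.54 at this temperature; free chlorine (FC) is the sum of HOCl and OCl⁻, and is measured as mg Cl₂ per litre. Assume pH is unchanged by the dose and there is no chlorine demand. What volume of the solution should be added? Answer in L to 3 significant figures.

(a) [OCl⁻]/[HOCl] = 10^(pH − pKa) = 10^(7.17 − 7.6) = 10^-0.43 = 0.3715.
(a) Fraction as HOCl = 1 / (1 + 0.3715) = 0.7291.
(a) OCl⁻ = (1 − 0.7291) × 6.46 ppm = 1.75 ppm.

(b) Volume: 265,000 US gal × 3.785 L/gal = 1,003,025 L.
(b) [OCl⁻]/[HOCl] = 10^(pH − pKa) = 10^(7.92 − 7.54) = 2.399; fraction as HOCl = 1/(1 + 2.399) = 0.2942.
(b) Free chlorine required for 1.51 ppm HOCl: 1.51 / 0.2942 = 5.132 ppm.
(b) FC to add: 5.132 − 0.8 = 4.332 mg/L as Cl₂.
(b) Cl₂ equivalent: 4.332 mg/L × 1,003,025 L = 4345 g.
(b) Product at 8.7% available Cl: 4345 / 0.087 = 49,950 g.
(b) Volume: 49,950 g ÷ 1.2 g/mL = 41,620 mL.

(a) 1.75 ppm; (b) 41.6 L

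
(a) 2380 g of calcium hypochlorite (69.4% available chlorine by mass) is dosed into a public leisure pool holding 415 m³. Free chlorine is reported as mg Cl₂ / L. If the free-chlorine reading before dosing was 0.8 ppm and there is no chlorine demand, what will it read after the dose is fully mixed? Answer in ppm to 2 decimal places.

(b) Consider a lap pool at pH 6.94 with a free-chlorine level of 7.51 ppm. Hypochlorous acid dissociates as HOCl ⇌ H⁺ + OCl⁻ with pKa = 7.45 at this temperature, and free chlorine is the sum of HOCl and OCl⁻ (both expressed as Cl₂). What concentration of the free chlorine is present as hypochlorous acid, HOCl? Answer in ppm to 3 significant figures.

(a) Volume: 415 m³ = 415,000 L.
(a) Available chlorine delivered: 2380 g × 0.694 = 1652 g as Cl₂.
(a) Concentration rise: 1652 g / 415,000 L = 3.98 mg/L = 3.98 ppm.
(a) Final FC: 0.8 + 3.98 = 4.78 ppm.

(b) [OCl⁻]/[HOCl] = 10^(pH − pKa) = 10^(6.94 − 7.45) = 10^-0.51 = 0.309.
(b) Fraction as HOCl = 1 / (1 + 0.309) = 0.7639.
(b) HOCl = 0.7639 × 7.51 ppm = 5.737 ppm.

(a) 4.78 ppm; (b) 5.74 ppm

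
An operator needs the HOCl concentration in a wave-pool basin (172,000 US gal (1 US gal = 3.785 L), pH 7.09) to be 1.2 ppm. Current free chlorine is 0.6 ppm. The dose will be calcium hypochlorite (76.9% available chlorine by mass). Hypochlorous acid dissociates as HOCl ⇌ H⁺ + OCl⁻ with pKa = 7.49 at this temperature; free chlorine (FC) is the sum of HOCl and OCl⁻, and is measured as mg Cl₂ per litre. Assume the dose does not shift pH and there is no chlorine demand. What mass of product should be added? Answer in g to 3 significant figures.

Volume: 172,000 US gal × 3.785 L/gal = 651,020 L.
[OCl⁻]/[HOCl] = 10^(pH − pKa) = 10^(7.09 − 7.49) = 0.3981; fraction as HOCl = 1/(1 + 0.3981) = 0.7153.
Free chlorine required for 1.2 ppm HOCl: 1.2 / 0.7153 = 1.678 ppm.
FC to add: 1.678 − 0.6 = 1.078 mg/L as Cl₂.
Cl₂ equivalent: 1.078 mg/L × 651,020 L = 701.6 g.
Product at 76.9% available Cl: 701.6 / 0.769 = 912.4 g.

912 g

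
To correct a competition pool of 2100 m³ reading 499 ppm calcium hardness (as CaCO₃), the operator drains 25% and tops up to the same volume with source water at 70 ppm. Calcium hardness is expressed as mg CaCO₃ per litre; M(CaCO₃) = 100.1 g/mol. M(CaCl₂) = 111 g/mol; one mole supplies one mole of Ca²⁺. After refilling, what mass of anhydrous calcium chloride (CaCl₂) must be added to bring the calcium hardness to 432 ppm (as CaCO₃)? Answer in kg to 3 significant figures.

Volume: 2100 m³ = 2,100,000 L.
After draining 25% and refilling: 499 × 0.75 + 70 × 0.25 = 391.75 ppm.
Deficit to target: 432 − 391.75 = 40.25 mg/L.
As CaCO₃: 40.25 mg/L × 2,100,000 L = 84,520 g; ÷ 100.1 = 844.4 mol Ca²⁺.
Mass: 844.4 × 111 = 93,730 g.

93.7 kg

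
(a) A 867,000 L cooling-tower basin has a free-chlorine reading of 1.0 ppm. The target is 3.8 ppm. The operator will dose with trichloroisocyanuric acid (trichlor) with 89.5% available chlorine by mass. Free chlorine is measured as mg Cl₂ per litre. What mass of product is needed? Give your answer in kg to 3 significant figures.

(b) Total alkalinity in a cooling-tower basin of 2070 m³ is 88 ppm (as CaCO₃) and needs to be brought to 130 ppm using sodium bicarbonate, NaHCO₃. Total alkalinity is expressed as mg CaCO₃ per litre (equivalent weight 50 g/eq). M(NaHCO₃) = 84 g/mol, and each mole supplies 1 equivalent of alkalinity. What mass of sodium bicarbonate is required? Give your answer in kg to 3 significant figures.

(a) 2.71 kg; (b) 146 kg

(a) Chlorine deficit: 3.8 − 1.0 = 2.8 ppm = 2.8 mg/L as Cl₂.
(a) Cl₂ equivalent needed: 2.8 mg/L × 867,000 L = 2,428,000 mg = 2428 g.
(a) Product at 89.5% available chlorine: 2428 / 0.895 = 2712 g.

(b) Volume: 2070 m³ = 2,070,000 L.
(b) Alkalinity to add: (130 − 88) = 42 mg/L as CaCO₃ × 2,070,000 L = 86,940 g as CaCO₃.
(b) Equivalents: 86,940 g ÷ 50 g/eq = 1739 eq.
(b) NaHCO₃ supplies 1 eq per mole → 1739 mol.
(b) Mass: 1739 mol × 84 g/mol = 146,100 g.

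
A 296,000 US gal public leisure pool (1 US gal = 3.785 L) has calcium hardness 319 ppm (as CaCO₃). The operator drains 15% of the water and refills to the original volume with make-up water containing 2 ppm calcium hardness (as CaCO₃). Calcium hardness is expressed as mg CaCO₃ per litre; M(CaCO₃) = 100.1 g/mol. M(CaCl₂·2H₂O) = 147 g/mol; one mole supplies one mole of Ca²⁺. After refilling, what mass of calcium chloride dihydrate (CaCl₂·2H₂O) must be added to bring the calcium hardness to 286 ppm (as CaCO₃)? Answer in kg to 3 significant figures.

Volume: 296,000 US gal × 3.785 L/gal = 1,120,360 L.
After draining 15% and refilling: 319 × 0.85 + 2 × 0.15 = 271.45 ppm.
Deficit to target: 286 − 271.45 = 14.55 mg/L.
As CaCO₃: 14.55 mg/L × 1,120,360 L = 16,300 g; ÷ 100.1 = 162.8 mol Ca²⁺.
Mass: 162.8 × 147 = 23,940 g.

23.9 kg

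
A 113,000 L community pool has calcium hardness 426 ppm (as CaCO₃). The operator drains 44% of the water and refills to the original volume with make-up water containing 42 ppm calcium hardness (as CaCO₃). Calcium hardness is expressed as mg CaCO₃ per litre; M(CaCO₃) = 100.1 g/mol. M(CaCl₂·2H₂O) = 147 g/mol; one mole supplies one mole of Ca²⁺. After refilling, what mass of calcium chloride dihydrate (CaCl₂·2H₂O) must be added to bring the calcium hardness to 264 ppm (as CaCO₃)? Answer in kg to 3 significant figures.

1.15 kg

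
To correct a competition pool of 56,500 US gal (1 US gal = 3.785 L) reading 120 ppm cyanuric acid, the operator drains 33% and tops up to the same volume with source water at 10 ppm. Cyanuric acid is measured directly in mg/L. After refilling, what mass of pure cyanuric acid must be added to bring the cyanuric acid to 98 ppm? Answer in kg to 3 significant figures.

3.06 kg

Volume: 56,500 US gal × 3.785 L/gal = 213,852 L.
After draining 33% and refilling: 120 × 0.67 + 10 × 0.33 = 83.7 ppm.
Deficit to target: 98 − 83.7 = 14.3 mg/L.
Mass: 14.3 mg/L × 213,852 L = 3058 g cyanuric acid.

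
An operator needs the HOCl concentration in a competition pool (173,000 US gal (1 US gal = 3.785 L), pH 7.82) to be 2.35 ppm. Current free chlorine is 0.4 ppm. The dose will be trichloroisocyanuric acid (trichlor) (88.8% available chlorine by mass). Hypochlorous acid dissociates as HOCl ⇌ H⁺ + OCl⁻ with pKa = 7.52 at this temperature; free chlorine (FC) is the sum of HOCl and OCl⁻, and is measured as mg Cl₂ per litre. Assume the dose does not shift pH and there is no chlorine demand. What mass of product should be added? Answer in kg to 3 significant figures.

4.90 kg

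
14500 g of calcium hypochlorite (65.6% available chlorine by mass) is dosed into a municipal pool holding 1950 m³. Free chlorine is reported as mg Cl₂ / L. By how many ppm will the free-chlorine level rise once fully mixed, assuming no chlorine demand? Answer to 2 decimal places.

4.88 ppm

Volume: 1950 m³ = 1,950,000 L.
Available chlorine delivered: 14,500 g × 0.656 = 9512 g as Cl₂.
Concentration rise: 9512 g / 1,950,000 L = 4.878 mg/L = 4.88 ppm.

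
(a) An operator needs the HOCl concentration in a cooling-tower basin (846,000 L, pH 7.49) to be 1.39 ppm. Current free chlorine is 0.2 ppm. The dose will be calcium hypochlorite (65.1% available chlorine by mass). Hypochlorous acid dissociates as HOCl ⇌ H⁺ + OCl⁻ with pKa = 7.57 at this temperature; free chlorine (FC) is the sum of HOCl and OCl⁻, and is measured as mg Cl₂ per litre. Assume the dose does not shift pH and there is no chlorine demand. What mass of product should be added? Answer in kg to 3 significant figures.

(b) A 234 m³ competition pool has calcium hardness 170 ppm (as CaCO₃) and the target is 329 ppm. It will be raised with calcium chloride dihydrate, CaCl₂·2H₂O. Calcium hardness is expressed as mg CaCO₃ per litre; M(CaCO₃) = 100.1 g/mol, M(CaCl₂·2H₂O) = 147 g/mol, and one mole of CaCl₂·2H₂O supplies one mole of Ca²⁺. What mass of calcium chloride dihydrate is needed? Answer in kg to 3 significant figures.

(a) [OCl⁻]/[HOCl] = 10^(pH − pKa) = 10^(7.49 − 7.57) = 0.8318; fraction as HOCl = 1/(1 + 0.8318) = 0.5459.
(a) Free chlorine required for 1.39 ppm HOCl: 1.39 / 0.5459 = 2.546 ppm.
(a) FC to add: 2.546 − 0.2 = 2.346 mg/L as Cl₂.
(a) Cl₂ equivalent: 2.346 mg/L × 846,000 L = 1985 g.
(a) Product at 65.1% available Cl: 1985 / 0.651 = 3049 g.

(b) Volume: 234 m³ = 234,000 L.
(b) Hardness to add: (329 − 170) = 159 mg/L as CaCO₃ × 234,000 L = 37,210 g as CaCO₃.
(b) Moles of Ca²⁺ (1 mol Ca²⁺ ≡ 1 mol CaCO₃): 37,210 / 100.1 g/mol = 371.7 mol.
(b) Mass of CaCl₂·2H₂O: 371.7 × 147 = 54,640 g.

(a) 3.05 kg; (b) 54.6 kg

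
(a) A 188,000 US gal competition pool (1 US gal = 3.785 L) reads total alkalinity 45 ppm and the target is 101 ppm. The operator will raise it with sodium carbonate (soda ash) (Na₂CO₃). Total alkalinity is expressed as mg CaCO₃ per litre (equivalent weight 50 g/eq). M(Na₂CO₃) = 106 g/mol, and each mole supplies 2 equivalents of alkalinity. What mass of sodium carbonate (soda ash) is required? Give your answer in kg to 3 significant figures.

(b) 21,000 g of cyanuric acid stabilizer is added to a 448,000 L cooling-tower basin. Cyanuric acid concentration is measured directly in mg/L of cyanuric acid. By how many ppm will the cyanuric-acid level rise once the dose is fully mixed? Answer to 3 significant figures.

(a) Volume: 188,000 US gal × 3.785 L/gal = 711,580 L.
(a) Alkalinity to add: (101 − 45) = 56 mg/L as CaCO₃ × 711,580 L = 39,850 g as CaCO₃.
(a) Equivalents: 39,850 g ÷ 50 g/eq = 797 eq.
(a) Each mole of Na₂CO₃ supplies 2 eq, so 797 / 2 = 398.5 mol.
(a) Mass: 398.5 mol × 106 g/mol = 42,240 g.

(b) Rise: 21,000 g / 448,000 L × 1000 = 46.88 mg/L.

(a) 42.2 kg; (b) 46.9 ppm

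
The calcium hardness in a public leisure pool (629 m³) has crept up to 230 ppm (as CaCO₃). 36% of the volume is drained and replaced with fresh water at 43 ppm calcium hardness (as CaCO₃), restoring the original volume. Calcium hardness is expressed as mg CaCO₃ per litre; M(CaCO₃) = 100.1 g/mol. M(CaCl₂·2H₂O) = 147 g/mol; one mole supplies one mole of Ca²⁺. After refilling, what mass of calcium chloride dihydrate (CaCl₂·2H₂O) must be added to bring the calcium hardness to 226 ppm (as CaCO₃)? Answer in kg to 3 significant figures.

Volume: 629 m³ = 629,000 L.
After draining 36% and refilling: 230 × 0.64 + 43 × 0.36 = 162.68 ppm.
Deficit to target: 226 − 162.68 = 63.32 mg/L.
As CaCO₃: 63.32 mg/L × 629,000 L = 39,830 g; ÷ 100.1 = 397.9 mol Ca²⁺.
Mass: 397.9 × 147 = 58,490 g.

58.5 kg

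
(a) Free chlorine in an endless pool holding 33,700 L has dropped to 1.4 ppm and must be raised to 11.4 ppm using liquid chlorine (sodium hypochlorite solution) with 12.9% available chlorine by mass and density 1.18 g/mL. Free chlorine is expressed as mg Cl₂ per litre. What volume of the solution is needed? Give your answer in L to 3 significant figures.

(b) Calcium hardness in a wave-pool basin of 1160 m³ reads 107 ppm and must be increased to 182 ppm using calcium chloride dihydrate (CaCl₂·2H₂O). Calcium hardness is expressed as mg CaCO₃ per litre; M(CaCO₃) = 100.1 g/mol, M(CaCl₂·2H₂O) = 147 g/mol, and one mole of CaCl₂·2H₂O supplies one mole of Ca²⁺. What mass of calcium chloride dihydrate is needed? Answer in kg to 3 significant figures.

(a) 2.21 L; (b) 128 kg

(a) Chlorine deficit: 11.4 − 1.4 = 10 ppm = 10 mg/L as Cl₂.
(a) Cl₂ equivalent needed: 10 mg/L × 33,700 L = 337,000 mg = 337 g.
(a) Product at 12.9% available chlorine: 337 / 0.129 = 2612 g.
(a) Volume at density 1.18 g/mL: 2612 g ÷ 1.18 g/mL = 2214 mL.

(b) Volume: 1160 m³ = 1,160,000 L.
(b) Hardness to add: (182 − 107) = 75 mg/L as CaCO₃ × 1,160,000 L = 87,000 g as CaCO₃.
(b) Moles of Ca²⁺ (1 mol Ca²⁺ ≡ 1 mol CaCO₃): 87,000 / 100.1 g/mol = 869.1 mol.
(b) Mass of CaCl₂·2H₂O: 869.1 × 147 = 127,800 g.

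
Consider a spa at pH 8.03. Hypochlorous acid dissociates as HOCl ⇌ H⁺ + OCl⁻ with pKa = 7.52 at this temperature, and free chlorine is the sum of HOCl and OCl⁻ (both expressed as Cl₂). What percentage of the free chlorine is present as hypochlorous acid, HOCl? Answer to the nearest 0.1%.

[OCl⁻]/[HOCl] = 10^(pH − pKa) = 10^(8.03 − 7.52) = 10^0.51 = 3.236.
Fraction as HOCl = 1 / (1 + 3.236) = 0.2361.

23.6%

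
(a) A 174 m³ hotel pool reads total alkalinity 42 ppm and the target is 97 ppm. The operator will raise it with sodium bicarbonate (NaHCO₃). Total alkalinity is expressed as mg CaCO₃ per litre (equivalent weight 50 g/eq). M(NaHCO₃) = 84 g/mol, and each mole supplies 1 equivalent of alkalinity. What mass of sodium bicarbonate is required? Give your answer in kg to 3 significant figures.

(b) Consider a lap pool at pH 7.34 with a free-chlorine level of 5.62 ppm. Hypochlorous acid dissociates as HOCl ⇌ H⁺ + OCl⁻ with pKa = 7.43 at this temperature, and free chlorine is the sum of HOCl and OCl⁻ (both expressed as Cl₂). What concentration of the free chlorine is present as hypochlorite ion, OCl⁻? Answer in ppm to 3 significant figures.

(a) 16.1 kg; (b) 2.52 ppm

(a) Volume: 174 m³ = 174,000 L.
(a) Alkalinity to add: (97 − 42) = 55 mg/L as CaCO₃ × 174,000 L = 9570 g as CaCO₃.
(a) Equivalents: 9570 g ÷ 50 g/eq = 191.4 eq.
(a) NaHCO₃ supplies 1 eq per mole → 191.4 mol.
(a) Mass: 191.4 mol × 84 g/mol = 16,080 g.

(b) [OCl⁻]/[HOCl] = 10^(pH − pKa) = 10^(7.34 − 7.43) = 10^-0.09 = 0.8128.
(b) Fraction as HOCl = 1 / (1 + 0.8128) = 0.5516.
(b) OCl⁻ = (1 − 0.5516) × 5.62 ppm = 2.52 ppm.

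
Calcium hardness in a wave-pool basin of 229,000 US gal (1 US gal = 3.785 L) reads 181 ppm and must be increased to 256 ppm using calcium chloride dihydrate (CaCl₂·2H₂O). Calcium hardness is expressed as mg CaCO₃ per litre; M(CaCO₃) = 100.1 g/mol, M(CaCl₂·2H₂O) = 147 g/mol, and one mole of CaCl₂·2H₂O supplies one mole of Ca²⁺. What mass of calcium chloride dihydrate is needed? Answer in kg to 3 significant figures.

Volume: 229,000 US gal × 3.785 L/gal = 866,765 L.
Hardness to add: (256 − 181) = 75 mg/L as CaCO₃ × 866,765 L = 65,010 g as CaCO₃.
Moles of Ca²⁺ (1 mol Ca²⁺ ≡ 1 mol CaCO₃): 65,010 / 100.1 g/mol = 649.4 mol.
Mass of CaCl₂·2H₂O: 649.4 × 147 = 95,470 g.

95.5 kg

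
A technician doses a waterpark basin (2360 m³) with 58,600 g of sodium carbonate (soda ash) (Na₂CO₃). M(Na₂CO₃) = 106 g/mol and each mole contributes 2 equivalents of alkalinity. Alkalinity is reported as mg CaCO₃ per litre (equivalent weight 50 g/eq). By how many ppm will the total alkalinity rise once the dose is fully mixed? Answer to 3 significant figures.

23.4 ppm

Volume: 2360 m³ = 2,360,000 L.
Moles of Na₂CO₃: 58,600 g ÷ 106 g/mol = 552.8 mol → 1106 eq of alkalinity.
As CaCO₃: 1106 eq × 50 g/eq = 55,280 g.
Rise: 55,280 g / 2,360,000 L × 1000 = 23.43 mg/L.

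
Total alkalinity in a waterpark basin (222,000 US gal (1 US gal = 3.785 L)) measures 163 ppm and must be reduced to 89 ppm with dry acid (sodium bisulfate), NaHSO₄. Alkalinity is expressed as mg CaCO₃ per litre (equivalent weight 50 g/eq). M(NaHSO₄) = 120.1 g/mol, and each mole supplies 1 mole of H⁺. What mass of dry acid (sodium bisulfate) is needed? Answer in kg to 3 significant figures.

149 kg

Volume: 222,000 US gal × 3.785 L/gal = 840,270 L.
Alkalinity to neutralize: (163 − 89) = 74 mg/L as CaCO₃ × 840,270 L = 62,180 g as CaCO₃.
Equivalents of H⁺ required: 62,180 ÷ 50 g/eq = 1244 eq = 1244 mol NaHSO₄.
Mass of NaHSO₄: 1244 × 120.1 = 149,400 g.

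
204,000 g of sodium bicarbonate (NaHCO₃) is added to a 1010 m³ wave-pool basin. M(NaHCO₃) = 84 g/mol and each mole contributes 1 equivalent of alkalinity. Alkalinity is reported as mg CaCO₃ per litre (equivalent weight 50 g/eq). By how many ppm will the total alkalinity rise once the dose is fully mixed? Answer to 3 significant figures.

Volume: 1010 m³ = 1,010,000 L.
Moles of NaHCO₃: 204,000 g ÷ 84 g/mol = 2429 mol → 2429 eq of alkalinity.
As CaCO₃: 2429 eq × 50 g/eq = 121,400 g.
Rise: 121,400 g / 1,010,000 L × 1000 = 120.2 mg/L.

120 ppm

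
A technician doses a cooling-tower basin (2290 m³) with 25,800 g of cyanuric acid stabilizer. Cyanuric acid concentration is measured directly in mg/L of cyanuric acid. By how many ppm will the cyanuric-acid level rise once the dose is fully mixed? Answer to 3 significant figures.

11.3 ppm

Volume: 2290 m³ = 2,290,000 L.
Rise: 25,800 g / 2,290,000 L × 1000 = 11.27 mg/L.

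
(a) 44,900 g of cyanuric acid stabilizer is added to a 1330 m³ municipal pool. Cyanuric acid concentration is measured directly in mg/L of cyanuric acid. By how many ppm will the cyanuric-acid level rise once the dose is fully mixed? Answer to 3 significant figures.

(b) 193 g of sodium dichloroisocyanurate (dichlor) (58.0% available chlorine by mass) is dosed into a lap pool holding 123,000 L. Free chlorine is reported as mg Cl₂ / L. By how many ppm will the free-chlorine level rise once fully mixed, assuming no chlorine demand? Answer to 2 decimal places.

(a) 33.8 ppm; (b) 0.91 ppm

(a) Volume: 1330 m³ = 1,330,000 L.
(a) Rise: 44,900 g / 1,330,000 L × 1000 = 33.76 mg/L.

(b) Available chlorine delivered: 193 g × 0.58 = 111.9 g as Cl₂.
(b) Concentration rise: 111.9 g / 123,000 L = 0.9101 mg/L = 0.91 ppm.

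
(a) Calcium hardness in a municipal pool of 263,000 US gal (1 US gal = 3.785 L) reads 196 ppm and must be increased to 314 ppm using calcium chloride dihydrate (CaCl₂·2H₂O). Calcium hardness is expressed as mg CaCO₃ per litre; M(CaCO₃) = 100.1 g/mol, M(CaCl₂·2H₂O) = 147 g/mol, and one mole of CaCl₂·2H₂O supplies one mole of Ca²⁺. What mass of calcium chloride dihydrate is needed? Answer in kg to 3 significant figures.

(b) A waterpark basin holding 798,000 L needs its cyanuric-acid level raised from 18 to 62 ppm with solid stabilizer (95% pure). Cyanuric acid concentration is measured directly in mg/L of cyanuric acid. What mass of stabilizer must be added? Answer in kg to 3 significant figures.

(a) Volume: 263,000 US gal × 3.785 L/gal = 995,455 L.
(a) Hardness to add: (314 − 196) = 118 mg/L as CaCO₃ × 995,455 L = 117,500 g as CaCO₃.
(a) Moles of Ca²⁺ (1 mol Ca²⁺ ≡ 1 mol CaCO₃): 117,500 / 100.1 g/mol = 1173 mol.
(a) Mass of CaCl₂·2H₂O: 1173 × 147 = 172,500 g.

(b) CYA to add: (62 − 18) = 44 mg/L × 798,000 L = 35,110 g cyanuric acid.
(b) At 95% purity: 35,110 / 0.95 = 36,960 g product.

(a) 172 kg; (b) 37.0 kg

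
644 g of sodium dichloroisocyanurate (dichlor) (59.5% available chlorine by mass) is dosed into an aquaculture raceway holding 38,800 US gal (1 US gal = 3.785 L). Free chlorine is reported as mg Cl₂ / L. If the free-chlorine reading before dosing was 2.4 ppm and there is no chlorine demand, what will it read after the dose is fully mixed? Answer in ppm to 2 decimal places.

Volume: 38,800 US gal × 3.785 L/gal = 146,858 L.
Available chlorine delivered: 644 g × 0.595 = 383.2 g as Cl₂.
Concentration rise: 383.2 g / 146,858 L = 2.609 mg/L = 2.61 ppm.
Final FC: 2.4 + 2.61 = 5.01 ppm.

5.01 ppm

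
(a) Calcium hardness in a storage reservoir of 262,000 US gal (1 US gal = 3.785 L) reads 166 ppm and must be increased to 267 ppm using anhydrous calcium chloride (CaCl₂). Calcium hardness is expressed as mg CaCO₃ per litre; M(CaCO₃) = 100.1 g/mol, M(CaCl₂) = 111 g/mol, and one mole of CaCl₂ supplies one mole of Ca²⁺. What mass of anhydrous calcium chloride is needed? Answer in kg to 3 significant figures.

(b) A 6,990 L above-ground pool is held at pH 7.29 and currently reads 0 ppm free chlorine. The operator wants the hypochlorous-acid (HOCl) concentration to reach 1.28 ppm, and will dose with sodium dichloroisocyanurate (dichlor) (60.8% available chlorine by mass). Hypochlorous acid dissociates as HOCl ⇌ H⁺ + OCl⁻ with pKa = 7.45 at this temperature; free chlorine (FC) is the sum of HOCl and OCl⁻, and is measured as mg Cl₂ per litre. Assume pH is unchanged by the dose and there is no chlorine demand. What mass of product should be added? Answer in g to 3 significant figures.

(a) 111 kg; (b) 24.9 g

(a) Volume: 262,000 US gal × 3.785 L/gal = 991,670 L.
(a) Hardness to add: (267 − 166) = 101 mg/L as CaCO₃ × 991,670 L = 100,200 g as CaCO₃.
(a) Moles of Ca²⁺ (1 mol Ca²⁺ ≡ 1 mol CaCO₃): 100,200 / 100.1 g/mol = 1001 mol.
(a) Mass of CaCl₂: 1001 × 111 = 111,100 g.

(b) [OCl⁻]/[HOCl] = 10^(pH − pKa) = 10^(7.29 − 7.45) = 0.6918; fraction as HOCl = 1/(1 + 0.6918) = 0.5911.
(b) Free chlorine required for 1.28 ppm HOCl: 1.28 / 0.5911 = 2.166 ppm.
(b) FC to add: 2.166 − 0 = 2.166 mg/L as Cl₂.
(b) Cl₂ equivalent: 2.166 mg/L × 6,990 L = 15.14 g.
(b) Product at 60.8% available Cl: 15.14 / 0.608 = 24.9 g.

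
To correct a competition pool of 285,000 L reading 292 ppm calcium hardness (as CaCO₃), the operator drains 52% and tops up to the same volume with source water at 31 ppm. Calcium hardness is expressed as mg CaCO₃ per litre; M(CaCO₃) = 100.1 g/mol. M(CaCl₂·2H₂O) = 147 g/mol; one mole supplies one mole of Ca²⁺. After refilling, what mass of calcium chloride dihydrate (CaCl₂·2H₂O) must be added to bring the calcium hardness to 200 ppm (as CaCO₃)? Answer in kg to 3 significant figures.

After draining 52% and refilling: 292 × 0.48 + 31 × 0.52 = 156.28 ppm.
Deficit to target: 200 − 156.28 = 43.72 mg/L.
As CaCO₃: 43.72 mg/L × 285,000 L = 12,460 g; ÷ 100.1 = 124.5 mol Ca²⁺.
Mass: 124.5 × 147 = 18,300 g.

18.3 kg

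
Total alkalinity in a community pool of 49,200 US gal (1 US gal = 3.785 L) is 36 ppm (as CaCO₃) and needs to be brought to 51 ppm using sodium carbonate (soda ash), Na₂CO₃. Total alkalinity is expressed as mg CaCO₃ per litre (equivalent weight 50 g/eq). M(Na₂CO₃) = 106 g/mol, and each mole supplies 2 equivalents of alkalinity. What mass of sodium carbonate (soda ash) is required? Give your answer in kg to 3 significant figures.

2.96 kg

Volume: 49,200 US gal × 3.785 L/gal = 186,222 L.
Alkalinity to add: (51 − 36) = 15 mg/L as CaCO₃ × 186,222 L = 2793 g as CaCO₃.
Equivalents: 2793 g ÷ 50 g/eq = 55.87 eq.
Each mole of Na₂CO₃ supplies 2 eq, so 55.87 / 2 = 27.93 mol.
Mass: 27.93 mol × 106 g/mol = 2961 g.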